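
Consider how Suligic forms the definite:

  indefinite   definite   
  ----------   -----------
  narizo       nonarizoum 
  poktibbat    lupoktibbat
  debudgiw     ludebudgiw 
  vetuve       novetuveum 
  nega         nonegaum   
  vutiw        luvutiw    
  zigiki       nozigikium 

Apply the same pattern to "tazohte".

notazohteum

zigiki and debudgiw both have last vowel 'i' yet inflect differently (nozigikium, ludebudgiw), so the last vowel is not what conditions the rule; whether the stem ends in a vowel or a consonant is.
"tazohte" ends in a vowel. The stems ending in a vowel (vetuve → novetuveum, zigiki → nozigikium, nega → nonegaum) add no- … -um around the stem.
So tazohte → notazohteum.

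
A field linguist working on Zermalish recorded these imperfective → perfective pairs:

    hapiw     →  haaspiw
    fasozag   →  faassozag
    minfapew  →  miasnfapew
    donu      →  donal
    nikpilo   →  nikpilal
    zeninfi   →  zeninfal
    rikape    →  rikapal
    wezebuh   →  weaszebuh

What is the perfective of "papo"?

papal

wezebuh and donu both have last vowel 'u' yet inflect differently (weaszebuh, donal), so the last vowel is not what conditions the rule; whether the stem ends in a vowel or a consonant is.
"papo" ends in a vowel. The stems ending in a vowel (donu → donal, rikape → rikapal, nikpilo → nikpilal) drop the final letter and add -al.
So papo → papal.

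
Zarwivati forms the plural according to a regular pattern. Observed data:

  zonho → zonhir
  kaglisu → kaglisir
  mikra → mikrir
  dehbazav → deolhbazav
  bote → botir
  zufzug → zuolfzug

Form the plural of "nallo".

zufzug and kaglisu both have last vowel 'u' yet inflect differently (zuolfzug, kaglisir), so the last vowel is not what conditions the rule; whether the stem ends in a vowel or a consonant is.
"nallo" ends in a vowel. The stems ending in a vowel (kaglisu → kaglisir, mikra → mikrir, bote → botir) drop the final letter and add -ir.
The other pattern: stems ending in a consonant insert -ol- after the first vowel.
So nallo → nallir.

nallir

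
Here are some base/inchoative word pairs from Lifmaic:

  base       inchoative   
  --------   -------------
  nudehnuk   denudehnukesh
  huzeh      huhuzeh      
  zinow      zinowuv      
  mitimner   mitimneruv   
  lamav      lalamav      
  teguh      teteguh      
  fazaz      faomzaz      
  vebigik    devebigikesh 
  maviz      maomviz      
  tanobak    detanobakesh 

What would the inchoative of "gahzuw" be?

gahzuwuv

lamav and tanobak both have last vowel 'a' yet inflect differently (lalamav, detanobakesh), so the last vowel is not what conditions the rule; the final letter is.
"gahzuw" ends in -w. The one such stem in the data (zinow → zinowuv) adds -uv, so the same rule applies.
The other patterns: stems ending in -h or -v repeat the first consonant+vowel as a prefix; stems ending in -k add de- … -esh around the stem; stems ending in -z insert -om- after the first vowel.
So gahzuw → gahzuwuv.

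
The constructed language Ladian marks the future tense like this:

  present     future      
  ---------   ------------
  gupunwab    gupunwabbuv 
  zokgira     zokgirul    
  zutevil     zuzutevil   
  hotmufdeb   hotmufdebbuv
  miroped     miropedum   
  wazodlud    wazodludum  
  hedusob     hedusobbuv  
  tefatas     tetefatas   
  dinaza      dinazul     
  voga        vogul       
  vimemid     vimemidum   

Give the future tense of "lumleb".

miroped and hotmufdeb both have last vowel 'e' yet inflect differently (miropedum, hotmufdebbuv), so the last vowel is not what conditions the rule; the final letter is.
"lumleb" ends in -b. The stems ending in -b (hotmufdeb → hotmufdebbuv, hedusob → hedusobbuv, gupunwab → gupunwabbuv) double the final consonant and add -uv.
So lumleb → lumlebbuv.

lumlebbuv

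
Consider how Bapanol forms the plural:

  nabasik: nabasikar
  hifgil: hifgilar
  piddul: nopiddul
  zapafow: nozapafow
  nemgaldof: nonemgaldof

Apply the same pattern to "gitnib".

hifgil and piddul both end in -l yet inflect differently (hifgilar, nopiddul), so the final letter is not what conditions the rule; the last vowel is.
"gitnib" has last vowel 'i'. The stems whose last vowel is 'i' (nabasik → nabasikar, hifgil → hifgilar) add -ar.
So gitnib → gitnibar.

gitnibar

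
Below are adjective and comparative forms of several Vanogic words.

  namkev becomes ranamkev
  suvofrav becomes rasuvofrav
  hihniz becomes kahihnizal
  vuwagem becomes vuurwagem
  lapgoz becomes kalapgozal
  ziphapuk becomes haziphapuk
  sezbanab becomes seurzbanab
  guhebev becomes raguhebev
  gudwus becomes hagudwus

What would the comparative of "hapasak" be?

hahapasak

vuwagem and namkev both have last vowel 'e' yet inflect differently (vuurwagem, ranamkev), so the last vowel is not what conditions the rule; the final letter is.
"hapasak" ends in -k. The one such stem in the data (ziphapuk → haziphapuk) adds the prefix ha-, so the same rule applies.
The other patterns: stems ending in -b or -m insert -ur- after the first vowel; stems ending in -v add the prefix ra-; stems ending in -z add ka- … -al around the stem.
So hapasak → hahapasak.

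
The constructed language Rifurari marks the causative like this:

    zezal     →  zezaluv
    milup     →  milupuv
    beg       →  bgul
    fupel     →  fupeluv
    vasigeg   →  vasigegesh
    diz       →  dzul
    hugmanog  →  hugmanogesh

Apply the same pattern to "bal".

"bal" has 1 vowel. The stems with 1 vowel (beg → bgul, diz → dzul) delete the last vowel and add -ul.
The other patterns: stems with 2 vowels add -uv; stems with 3 vowels add -esh.
So bal → blul.

blul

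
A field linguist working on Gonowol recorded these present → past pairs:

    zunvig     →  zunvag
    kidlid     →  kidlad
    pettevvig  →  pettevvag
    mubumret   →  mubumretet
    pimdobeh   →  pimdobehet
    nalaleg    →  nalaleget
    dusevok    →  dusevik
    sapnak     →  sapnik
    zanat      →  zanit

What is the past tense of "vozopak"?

vozopik

zunvig and nalaleg both end in -g yet inflect differently (zunvag, nalaleget), so the final letter is not what conditions the rule; the last vowel is.
"vozopak" has last vowel 'a'. The stems whose last vowel is 'a' (sapnak → sapnik, zanat → zanit) change the last vowel to 'i'.
The other patterns: stems whose last vowel is 'i' change the last vowel to 'a'; stems whose last vowel is 'e' add -et.
So vozopak → vozopik.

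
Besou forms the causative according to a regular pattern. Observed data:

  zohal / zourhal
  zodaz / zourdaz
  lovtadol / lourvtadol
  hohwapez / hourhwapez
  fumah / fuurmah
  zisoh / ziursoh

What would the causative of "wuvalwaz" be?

Every pair shown (zohal → zourhal, zodaz → zourdaz, lovtadol → lourvtadol, …) follows the same rule: insert -ur- after the first vowel.
So wuvalwaz → wuurvalwaz.

wuurvalwaz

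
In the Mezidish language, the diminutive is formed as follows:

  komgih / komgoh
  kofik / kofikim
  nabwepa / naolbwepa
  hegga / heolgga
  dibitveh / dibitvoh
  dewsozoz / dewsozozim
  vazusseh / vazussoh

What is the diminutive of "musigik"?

musigikim

komgih and kofik both have last vowel 'i' yet inflect differently (komgoh, kofikim), so the last vowel is not what conditions the rule; the final letter is.
"musigik" ends in -k. The one such stem in the data (kofik → kofikim) adds -im, so the same rule applies.
So musigik → musigikim.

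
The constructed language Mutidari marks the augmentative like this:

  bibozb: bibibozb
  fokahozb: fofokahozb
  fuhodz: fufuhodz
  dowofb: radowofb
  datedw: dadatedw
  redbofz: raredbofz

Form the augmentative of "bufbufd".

redbofz and fuhodz both end in -z yet inflect differently (raredbofz, fufuhodz), so the final letter is not what conditions the rule; the second-to-last letter is.
"bufbufd" has second-to-last letter 'f'. The stems whose second-to-last letter is 'f' (dowofb → radowofb, redbofz → raredbofz) add the prefix ra-.
So bufbufd → rabufbufd.

rabufbufd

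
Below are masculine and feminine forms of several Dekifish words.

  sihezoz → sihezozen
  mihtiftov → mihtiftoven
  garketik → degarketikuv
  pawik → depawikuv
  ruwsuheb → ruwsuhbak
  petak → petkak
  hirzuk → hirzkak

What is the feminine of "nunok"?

nunoken

garketik and petak both end in -k yet inflect differently (degarketikuv, petkak), so the final letter is not what conditions the rule; the last vowel is.
"nunok" has last vowel 'o'. The stems whose last vowel is 'o' (sihezoz → sihezozen, mihtiftov → mihtiftoven) add -en.
The other patterns: stems whose last vowel is 'i' add de- … -uv around the stem; stems whose last vowel is 'a', 'e' or 'u' delete the last vowel and add -ak.
So nunok → nunoken.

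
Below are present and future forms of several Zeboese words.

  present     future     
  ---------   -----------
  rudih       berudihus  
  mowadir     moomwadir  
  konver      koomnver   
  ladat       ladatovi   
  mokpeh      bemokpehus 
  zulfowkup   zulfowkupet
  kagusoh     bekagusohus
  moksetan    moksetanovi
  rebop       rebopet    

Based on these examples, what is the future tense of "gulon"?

rudih and mowadir both have last vowel 'i' yet inflect differently (berudihus, moomwadir), so the last vowel is not what conditions the rule; the final letter is.
"gulon" ends in -n. The one such stem in the data (moksetan → moksetanovi) adds -ovi, so the same rule applies.
So gulon → gulonovi.

gulonovi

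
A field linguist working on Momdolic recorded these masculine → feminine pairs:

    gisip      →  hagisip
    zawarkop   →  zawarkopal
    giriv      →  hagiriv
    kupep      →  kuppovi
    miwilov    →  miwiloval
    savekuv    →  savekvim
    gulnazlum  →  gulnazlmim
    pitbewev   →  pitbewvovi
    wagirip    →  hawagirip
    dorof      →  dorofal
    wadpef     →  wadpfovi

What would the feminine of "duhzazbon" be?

duhzazbonal

savekuv and miwilov both end in -v yet inflect differently (savekvim, miwiloval), so the final letter is not what conditions the rule; the last vowel is.
"duhzazbon" has last vowel 'o'. The stems whose last vowel is 'o' (miwilov → miwiloval, dorof → dorofal, zawarkop → zawarkopal) add -al.
The other patterns: stems whose last vowel is 'u' delete the last vowel and add -im; stems whose last vowel is 'e' delete the last vowel and add -ovi; stems whose last vowel is 'i' add the prefix ha-.
So duhzazbon → duhzazbonal.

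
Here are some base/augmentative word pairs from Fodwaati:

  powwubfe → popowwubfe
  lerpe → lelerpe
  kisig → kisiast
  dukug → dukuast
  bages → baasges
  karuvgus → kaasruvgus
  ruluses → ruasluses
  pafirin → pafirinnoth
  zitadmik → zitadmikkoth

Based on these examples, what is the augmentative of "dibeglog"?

dibegloast

"dibeglog" ends in -g. The stems ending in -g (kisig → kisiast, dukug → dukuast) drop the final letter and add -ast.
So dibeglog → dibegloast.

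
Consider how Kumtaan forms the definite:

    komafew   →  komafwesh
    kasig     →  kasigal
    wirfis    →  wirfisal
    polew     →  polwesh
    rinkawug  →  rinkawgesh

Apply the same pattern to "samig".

samigal

kasig and rinkawug both end in -g yet inflect differently (kasigal, rinkawgesh), so the final letter is not what conditions the rule; the last vowel is.
"samig" has last vowel 'i'. The stems whose last vowel is 'i' (wirfis → wirfisal, kasig → kasigal) add -al.
So samig → samigal.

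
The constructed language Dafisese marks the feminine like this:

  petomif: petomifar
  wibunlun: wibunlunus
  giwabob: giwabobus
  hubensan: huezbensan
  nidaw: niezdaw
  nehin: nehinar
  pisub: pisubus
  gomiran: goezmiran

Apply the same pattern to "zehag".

hubensan and nehin both end in -n yet inflect differently (huezbensan, nehinar), so the final letter is not what conditions the rule; the last vowel is.
"zehag" has last vowel 'a'. The stems whose last vowel is 'a' (nidaw → niezdaw, hubensan → huezbensan, gomiran → goezmiran) insert -ez- after the first vowel.
The other patterns: stems whose last vowel is 'i' add -ar; stems whose last vowel is 'o' or 'u' add -us.
So zehag → zeezhag.

zeezhag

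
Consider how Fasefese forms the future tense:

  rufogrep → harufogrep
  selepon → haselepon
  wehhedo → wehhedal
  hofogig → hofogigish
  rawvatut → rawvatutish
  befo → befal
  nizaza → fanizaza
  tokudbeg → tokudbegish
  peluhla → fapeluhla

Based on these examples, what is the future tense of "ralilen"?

tokudbeg and rufogrep both have last vowel 'e' yet inflect differently (tokudbegish, harufogrep), so the last vowel is not what conditions the rule; the final letter is.
"ralilen" ends in -n. The one such stem in the data (selepon → haselepon) adds the prefix ha-, so the same rule applies.
The other patterns: stems ending in -o drop the final letter and add -al; stems ending in -g or -t add -ish; stems ending in -a add the prefix fa-.
So ralilen → haralilen.

haralilen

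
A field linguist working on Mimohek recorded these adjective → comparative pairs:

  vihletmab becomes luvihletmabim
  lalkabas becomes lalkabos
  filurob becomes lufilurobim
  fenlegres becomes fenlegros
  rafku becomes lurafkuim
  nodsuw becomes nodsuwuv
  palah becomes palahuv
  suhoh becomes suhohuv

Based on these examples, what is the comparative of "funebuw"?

funebuwuv

lalkabas and vihletmab both have last vowel 'a' yet inflect differently (lalkabos, luvihletmabim), so the last vowel is not what conditions the rule; the final letter is.
"funebuw" ends in -w. The one such stem in the data (nodsuw → nodsuwuv) adds -uv, so the same rule applies.
The other patterns: stems ending in -s change the last vowel to 'o'; stems ending in -b or -u add lu- … -im around the stem.
So funebuw → funebuwuv.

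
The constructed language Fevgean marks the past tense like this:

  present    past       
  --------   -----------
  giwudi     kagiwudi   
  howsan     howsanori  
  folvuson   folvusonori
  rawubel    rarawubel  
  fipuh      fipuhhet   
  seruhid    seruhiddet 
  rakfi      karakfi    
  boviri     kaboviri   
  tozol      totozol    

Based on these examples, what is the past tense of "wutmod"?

wutmoddet

folvuson and tozol both have last vowel 'o' yet inflect differently (folvusonori, totozol), so the last vowel is not what conditions the rule; the final letter is.
"wutmod" ends in -d. The one such stem in the data (seruhid → seruhiddet) doubles the final consonant and adds -et (as does fipuh), so the same rule applies.
So wutmod → wutmoddet.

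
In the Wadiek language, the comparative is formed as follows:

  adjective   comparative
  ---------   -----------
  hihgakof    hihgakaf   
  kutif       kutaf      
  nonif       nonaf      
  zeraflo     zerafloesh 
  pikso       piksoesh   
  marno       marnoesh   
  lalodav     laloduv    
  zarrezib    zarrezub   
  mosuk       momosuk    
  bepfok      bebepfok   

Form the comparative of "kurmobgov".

"kurmobgov" ends in -v. The one such stem in the data (lalodav → laloduv) changes the last vowel to 'u' (as does zarrezib), so the same rule applies.
The other patterns: stems ending in -f change the last vowel to 'a'; stems ending in -o add -esh; stems ending in -k repeat the first consonant+vowel as a prefix.
So kurmobgov → kurmobguv.

kurmobguv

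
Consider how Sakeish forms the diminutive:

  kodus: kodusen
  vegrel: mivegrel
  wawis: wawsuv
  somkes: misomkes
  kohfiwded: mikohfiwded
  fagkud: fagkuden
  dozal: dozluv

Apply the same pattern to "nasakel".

minasakel

"nasakel" has last vowel 'e'. The stems whose last vowel is 'e' (kohfiwded → mikohfiwded, vegrel → mivegrel, somkes → misomkes) add the prefix mi-.
So nasakel → minasakel.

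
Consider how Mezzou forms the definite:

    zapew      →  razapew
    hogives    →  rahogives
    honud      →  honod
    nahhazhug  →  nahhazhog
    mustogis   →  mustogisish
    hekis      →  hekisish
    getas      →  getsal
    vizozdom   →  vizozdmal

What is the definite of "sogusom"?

hogives and mustogis both end in -s yet inflect differently (rahogives, mustogisish), so the final letter is not what conditions the rule; the last vowel is.
"sogusom" has last vowel 'o'. The one such stem in the data (vizozdom → vizozdmal) deletes the last vowel and adds -al (as does getas), so the same rule applies.
The other patterns: stems whose last vowel is 'e' add the prefix ra-; stems whose last vowel is 'u' change the last vowel to 'o'; stems whose last vowel is 'i' add -ish.
So sogusom → sogusmal.

sogusmal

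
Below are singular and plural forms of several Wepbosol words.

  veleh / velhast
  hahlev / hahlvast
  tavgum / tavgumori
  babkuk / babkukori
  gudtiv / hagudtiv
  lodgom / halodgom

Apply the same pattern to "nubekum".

hahlev and gudtiv both end in -v yet inflect differently (hahlvast, hagudtiv), so the final letter is not what conditions the rule; the last vowel is.
"nubekum" has last vowel 'u'. The stems whose last vowel is 'u' (tavgum → tavgumori, babkuk → babkukori) add -ori.
The other patterns: stems whose last vowel is 'e' delete the last vowel and add -ast; stems whose last vowel is 'i' or 'o' add the prefix ha-.
So nubekum → nubekumori.

nubekumori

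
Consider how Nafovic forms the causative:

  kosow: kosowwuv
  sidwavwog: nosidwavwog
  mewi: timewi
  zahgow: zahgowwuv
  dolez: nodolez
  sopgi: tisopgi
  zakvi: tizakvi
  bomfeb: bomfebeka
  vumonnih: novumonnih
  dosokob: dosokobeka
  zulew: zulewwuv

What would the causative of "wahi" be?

"wahi" ends in -i. The stems ending in -i (mewi → timewi, zakvi → tizakvi, sopgi → tisopgi) add the prefix ti-.
So wahi → tiwahi.

tiwahi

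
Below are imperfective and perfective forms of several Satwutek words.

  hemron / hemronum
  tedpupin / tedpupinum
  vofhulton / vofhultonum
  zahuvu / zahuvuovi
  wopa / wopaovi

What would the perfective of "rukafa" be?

rukafaovi

tedpupin and zahuvu both have 3 vowels yet inflect differently (tedpupinum, zahuvuovi), so the number of vowels is not what conditions the rule; the final letter is.
"rukafa" ends in -a. The one such stem in the data (wopa → wopaovi) adds -ovi, so the same rule applies.
So rukafa → rukafaovi.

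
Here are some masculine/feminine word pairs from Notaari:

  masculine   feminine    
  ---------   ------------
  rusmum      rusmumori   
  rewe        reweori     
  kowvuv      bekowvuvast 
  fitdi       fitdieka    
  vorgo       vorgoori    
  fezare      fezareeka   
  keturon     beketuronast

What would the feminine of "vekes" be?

vekesori

fezare and rewe both end in -e yet inflect differently (fezareeka, reweori), so the final letter is not what conditions the rule; the first letter is.
"vekes" begins with v-. The one such stem in the data (vorgo → vorgoori) adds -ori, so the same rule applies.
So vekes → vekesori.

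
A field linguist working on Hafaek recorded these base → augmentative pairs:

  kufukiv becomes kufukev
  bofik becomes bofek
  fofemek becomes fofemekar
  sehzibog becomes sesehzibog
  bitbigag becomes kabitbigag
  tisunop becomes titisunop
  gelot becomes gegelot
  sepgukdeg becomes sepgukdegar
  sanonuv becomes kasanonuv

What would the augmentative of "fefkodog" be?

fefefkodog

"fefkodog" has last vowel 'o'. The stems whose last vowel is 'o' (sehzibog → sesehzibog, gelot → gegelot, tisunop → titisunop) repeat the first consonant+vowel as a prefix.
The other patterns: stems whose last vowel is 'i' change the last vowel to 'e'; stems whose last vowel is 'e' add -ar; stems whose last vowel is 'a' or 'u' add the prefix ka-.
So fefkodog → fefefkodog.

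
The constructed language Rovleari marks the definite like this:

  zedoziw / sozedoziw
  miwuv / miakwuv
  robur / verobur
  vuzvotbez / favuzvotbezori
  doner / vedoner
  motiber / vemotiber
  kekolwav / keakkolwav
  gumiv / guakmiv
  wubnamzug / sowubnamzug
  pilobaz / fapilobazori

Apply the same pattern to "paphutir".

vepaphutir

"paphutir" ends in -r. The stems ending in -r (motiber → vemotiber, robur → verobur, doner → vedoner) add the prefix ve-.
The other patterns: stems ending in -z add fa- … -ori around the stem; stems ending in -v insert -ak- after the first vowel; stems ending in -g or -w add the prefix so-.
So paphutir → vepaphutir.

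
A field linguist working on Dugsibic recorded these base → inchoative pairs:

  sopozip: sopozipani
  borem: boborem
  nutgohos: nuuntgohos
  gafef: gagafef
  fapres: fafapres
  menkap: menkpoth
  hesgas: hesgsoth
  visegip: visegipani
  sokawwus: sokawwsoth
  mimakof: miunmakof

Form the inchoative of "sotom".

"sotom" has last vowel 'o'. The stems whose last vowel is 'o' (nutgohos → nuuntgohos, mimakof → miunmakof) insert -un- after the first vowel.
So sotom → sountom.

sountom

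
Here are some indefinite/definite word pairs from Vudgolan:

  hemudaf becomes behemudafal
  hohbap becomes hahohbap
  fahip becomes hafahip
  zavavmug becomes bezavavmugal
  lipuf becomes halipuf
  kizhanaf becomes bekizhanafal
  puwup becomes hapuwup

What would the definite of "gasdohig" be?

"gasdohig" has 3 vowels. The stems with 3 vowels (hemudaf → behemudafal, zavavmug → bezavavmugal, kizhanaf → bekizhanafal) add be- … -al around the stem.
So gasdohig → begasdohigal.

begasdohigal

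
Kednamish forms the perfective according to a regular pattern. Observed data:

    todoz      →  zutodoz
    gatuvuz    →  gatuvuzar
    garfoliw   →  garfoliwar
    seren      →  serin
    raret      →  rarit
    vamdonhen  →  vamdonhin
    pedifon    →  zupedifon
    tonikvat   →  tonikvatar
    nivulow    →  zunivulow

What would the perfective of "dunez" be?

duniz

seren and pedifon both end in -n yet inflect differently (serin, zupedifon), so the final letter is not what conditions the rule; the last vowel is.
"dunez" has last vowel 'e'. The stems whose last vowel is 'e' (seren → serin, raret → rarit, vamdonhen → vamdonhin) change the last vowel to 'i'.
So dunez → duniz.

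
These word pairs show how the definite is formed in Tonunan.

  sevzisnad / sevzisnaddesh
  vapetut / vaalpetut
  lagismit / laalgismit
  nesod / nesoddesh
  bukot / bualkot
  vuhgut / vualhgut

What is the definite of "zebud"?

zebuddesh

bukot and nesod both have last vowel 'o' yet inflect differently (bualkot, nesoddesh), so the last vowel is not what conditions the rule; the final letter is.
"zebud" ends in -d. The stems ending in -d (sevzisnad → sevzisnaddesh, nesod → nesoddesh) double the final consonant and add -esh.
The other pattern: stems ending in -t insert -al- after the first vowel.
So zebud → zebuddesh.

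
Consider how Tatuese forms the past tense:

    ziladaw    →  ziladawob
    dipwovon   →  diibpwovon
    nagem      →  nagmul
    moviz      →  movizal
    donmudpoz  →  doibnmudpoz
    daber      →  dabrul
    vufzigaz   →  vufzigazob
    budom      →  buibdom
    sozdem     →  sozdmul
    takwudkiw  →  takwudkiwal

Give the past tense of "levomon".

moviz and vufzigaz both end in -z yet inflect differently (movizal, vufzigazob), so the final letter is not what conditions the rule; the last vowel is.
"levomon" has last vowel 'o'. The stems whose last vowel is 'o' (budom → buibdom, dipwovon → diibpwovon, donmudpoz → doibnmudpoz) insert -ib- after the first vowel.
The other patterns: stems whose last vowel is 'i' add -al; stems whose last vowel is 'a' add -ob; stems whose last vowel is 'e' delete the last vowel and add -ul.
So levomon → leibvomon.

leibvomon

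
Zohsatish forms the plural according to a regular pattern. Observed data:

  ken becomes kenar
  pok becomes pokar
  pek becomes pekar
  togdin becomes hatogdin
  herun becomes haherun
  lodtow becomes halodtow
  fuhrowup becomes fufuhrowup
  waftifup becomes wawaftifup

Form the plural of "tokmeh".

hatokmeh

ken and togdin both end in -n yet inflect differently (kenar, hatogdin), so the final letter is not what conditions the rule; the number of vowels is.
"tokmeh" has 2 vowels. The stems with 2 vowels (togdin → hatogdin, herun → haherun, lodtow → halodtow) add the prefix ha-.
So tokmeh → hatokmeh.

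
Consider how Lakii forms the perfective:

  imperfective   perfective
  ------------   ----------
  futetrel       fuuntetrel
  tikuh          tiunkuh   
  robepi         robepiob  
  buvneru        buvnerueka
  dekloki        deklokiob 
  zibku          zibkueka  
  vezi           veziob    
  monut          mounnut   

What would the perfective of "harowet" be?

haunrowet

buvneru and tikuh both have last vowel 'u' yet inflect differently (buvnerueka, tiunkuh), so the last vowel is not what conditions the rule; the final letter is.
"harowet" ends in -t. The one such stem in the data (monut → mounnut) inserts -un- after the first vowel (as do tikuh, futetrel), so the same rule applies.
The other patterns: stems ending in -u add -eka; stems ending in -i add -ob.
So harowet → haunrowet.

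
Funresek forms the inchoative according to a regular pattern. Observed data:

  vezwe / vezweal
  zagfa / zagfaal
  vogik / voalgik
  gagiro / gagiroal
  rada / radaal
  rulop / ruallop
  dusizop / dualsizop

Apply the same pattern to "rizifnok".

gagiro and dusizop both have last vowel 'o' yet inflect differently (gagiroal, dualsizop), so the last vowel is not what conditions the rule; whether the stem ends in a vowel or a consonant is.
"rizifnok" ends in a consonant. The stems ending in a consonant (dusizop → dualsizop, rulop → ruallop, vogik → voalgik) insert -al- after the first vowel.
So rizifnok → rialzifnok.

rialzifnok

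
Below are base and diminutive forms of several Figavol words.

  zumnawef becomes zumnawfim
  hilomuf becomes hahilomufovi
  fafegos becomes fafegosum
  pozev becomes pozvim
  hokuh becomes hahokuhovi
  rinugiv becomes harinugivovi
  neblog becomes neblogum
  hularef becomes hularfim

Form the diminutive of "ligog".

ligogum

"ligog" has last vowel 'o'. The stems whose last vowel is 'o' (neblog → neblogum, fafegos → fafegosum) add -um.
The other patterns: stems whose last vowel is 'e' delete the last vowel and add -im; stems whose last vowel is 'i' or 'u' add ha- … -ovi around the stem.
So ligog → ligogum.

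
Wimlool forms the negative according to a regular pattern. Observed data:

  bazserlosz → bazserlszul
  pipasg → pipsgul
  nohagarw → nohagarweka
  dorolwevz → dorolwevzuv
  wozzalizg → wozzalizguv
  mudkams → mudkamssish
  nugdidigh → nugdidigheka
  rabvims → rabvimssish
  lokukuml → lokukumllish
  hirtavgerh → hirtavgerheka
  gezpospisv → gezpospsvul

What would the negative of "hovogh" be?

pipasg and wozzalizg both end in -g yet inflect differently (pipsgul, wozzalizguv), so the final letter is not what conditions the rule; the second-to-last letter is.
"hovogh" has second-to-last letter 'g'. The one such stem in the data (nugdidigh → nugdidigheka) adds -eka, so the same rule applies.
So hovogh → hovogheka.

hovogheka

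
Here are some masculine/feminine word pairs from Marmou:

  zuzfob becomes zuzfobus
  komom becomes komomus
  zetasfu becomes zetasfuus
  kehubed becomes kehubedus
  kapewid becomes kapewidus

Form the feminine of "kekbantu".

kekbantuus

Every pair shown (zuzfob → zuzfobus, komom → komomus, zetasfu → zetasfuus, …) follows the same rule: add -us.
So kekbantu → kekbantuus.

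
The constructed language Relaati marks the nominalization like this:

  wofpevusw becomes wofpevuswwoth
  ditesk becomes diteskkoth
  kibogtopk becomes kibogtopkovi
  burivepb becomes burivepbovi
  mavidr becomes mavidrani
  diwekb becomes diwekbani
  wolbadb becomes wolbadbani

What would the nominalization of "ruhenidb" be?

"ruhenidb" has second-to-last letter 'd'. The stems whose second-to-last letter is 'd' (mavidr → mavidrani, wolbadb → wolbadbani) add -ani.
The other patterns: stems whose second-to-last letter is 's' double the final consonant and add -oth; stems whose second-to-last letter is 'p' add -ovi.
So ruhenidb → ruhenidbani.

ruhenidbani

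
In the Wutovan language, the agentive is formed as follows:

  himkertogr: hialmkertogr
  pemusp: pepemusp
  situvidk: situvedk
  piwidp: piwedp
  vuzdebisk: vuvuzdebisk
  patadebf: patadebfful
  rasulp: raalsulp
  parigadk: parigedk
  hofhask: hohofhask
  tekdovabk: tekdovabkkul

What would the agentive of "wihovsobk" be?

wihovsobkkul

parigadk and hofhask both end in -k yet inflect differently (parigedk, hohofhask), so the final letter is not what conditions the rule; the second-to-last letter is.
"wihovsobk" has second-to-last letter 'b'. The stems whose second-to-last letter is 'b' (tekdovabk → tekdovabkkul, patadebf → patadebfful) double the final consonant and add -ul.
So wihovsobk → wihovsobkkul.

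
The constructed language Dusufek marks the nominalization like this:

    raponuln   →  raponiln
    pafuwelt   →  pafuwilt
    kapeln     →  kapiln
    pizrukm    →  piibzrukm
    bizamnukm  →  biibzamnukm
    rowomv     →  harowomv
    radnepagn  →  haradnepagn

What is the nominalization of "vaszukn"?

raponuln and radnepagn both end in -n yet inflect differently (raponiln, haradnepagn), so the final letter is not what conditions the rule; the second-to-last letter is.
"vaszukn" has second-to-last letter 'k'. The stems whose second-to-last letter is 'k' (pizrukm → piibzrukm, bizamnukm → biibzamnukm) insert -ib- after the first vowel.
So vaszukn → vaibszukn.

vaibszukn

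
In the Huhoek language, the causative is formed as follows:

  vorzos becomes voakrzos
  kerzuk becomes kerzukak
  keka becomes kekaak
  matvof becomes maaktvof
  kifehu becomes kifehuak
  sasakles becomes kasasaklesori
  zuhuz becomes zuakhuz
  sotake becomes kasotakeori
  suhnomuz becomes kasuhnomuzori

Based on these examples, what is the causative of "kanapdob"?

kanapdobak

suhnomuz and zuhuz both end in -z yet inflect differently (kasuhnomuzori, zuakhuz), so the final letter is not what conditions the rule; the first letter is.
"kanapdob" begins with k-. The stems beginning with k- (kerzuk → kerzukak, kifehu → kifehuak, keka → kekaak) add -ak.
So kanapdob → kanapdobak.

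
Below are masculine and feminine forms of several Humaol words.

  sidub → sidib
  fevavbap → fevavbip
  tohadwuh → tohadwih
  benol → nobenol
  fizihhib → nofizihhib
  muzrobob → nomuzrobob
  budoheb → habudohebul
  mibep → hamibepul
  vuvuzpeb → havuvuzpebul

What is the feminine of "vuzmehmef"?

havuzmehmeful

"vuzmehmef" has last vowel 'e'. The stems whose last vowel is 'e' (budoheb → habudohebul, mibep → hamibepul, vuvuzpeb → havuvuzpebul) add ha- … -ul around the stem.
So vuzmehmef → havuzmehmeful.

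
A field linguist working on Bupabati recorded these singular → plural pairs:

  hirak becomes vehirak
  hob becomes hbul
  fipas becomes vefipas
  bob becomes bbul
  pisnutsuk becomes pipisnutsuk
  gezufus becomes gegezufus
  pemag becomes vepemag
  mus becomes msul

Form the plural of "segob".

"segob" has 2 vowels. The stems with 2 vowels (hirak → vehirak, fipas → vefipas, pemag → vepemag) add the prefix ve-.
The other patterns: stems with 1 vowel delete the last vowel and add -ul; stems with 3 vowels repeat the first consonant+vowel as a prefix.
So segob → vesegob.

vesegob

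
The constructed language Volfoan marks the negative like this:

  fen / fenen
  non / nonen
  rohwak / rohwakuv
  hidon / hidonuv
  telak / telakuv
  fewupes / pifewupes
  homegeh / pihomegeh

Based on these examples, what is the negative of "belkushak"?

fen and hidon both end in -n yet inflect differently (fenen, hidonuv), so the final letter is not what conditions the rule; the number of vowels is.
"belkushak" has 3 vowels. The stems with 3 vowels (fewupes → pifewupes, homegeh → pihomegeh) add the prefix pi-.
The other patterns: stems with 1 vowel add -en; stems with 2 vowels add -uv.
So belkushak → pibelkushak.

pibelkushak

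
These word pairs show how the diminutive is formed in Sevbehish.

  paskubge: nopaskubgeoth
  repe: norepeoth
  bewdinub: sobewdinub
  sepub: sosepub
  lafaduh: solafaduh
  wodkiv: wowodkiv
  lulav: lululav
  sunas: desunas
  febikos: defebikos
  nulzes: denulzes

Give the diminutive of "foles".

lulav and sunas both have last vowel 'a' yet inflect differently (lululav, desunas), so the last vowel is not what conditions the rule; the final letter is.
"foles" ends in -s. The stems ending in -s (sunas → desunas, febikos → defebikos, nulzes → denulzes) add the prefix de-.
The other patterns: stems ending in -e add no- … -oth around the stem; stems ending in -b or -h add the prefix so-; stems ending in -v repeat the first consonant+vowel as a prefix.
So foles → defoles.

defoles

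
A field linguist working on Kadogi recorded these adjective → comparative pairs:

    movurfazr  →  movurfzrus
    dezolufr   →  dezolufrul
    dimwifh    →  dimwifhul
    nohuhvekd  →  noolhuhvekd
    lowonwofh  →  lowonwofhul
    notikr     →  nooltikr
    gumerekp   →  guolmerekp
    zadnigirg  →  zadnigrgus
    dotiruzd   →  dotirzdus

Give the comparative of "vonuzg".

"vonuzg" has second-to-last letter 'z'. The stems whose second-to-last letter is 'z' (dotiruzd → dotirzdus, movurfazr → movurfzrus) delete the last vowel and add -us.
The other patterns: stems whose second-to-last letter is 'f' add -ul; stems whose second-to-last letter is 'k' insert -ol- after the first vowel.
So vonuzg → vonzgus.

vonzgus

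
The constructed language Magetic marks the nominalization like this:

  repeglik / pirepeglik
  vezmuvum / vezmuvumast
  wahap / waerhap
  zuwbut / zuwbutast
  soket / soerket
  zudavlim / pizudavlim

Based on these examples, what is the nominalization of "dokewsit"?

"dokewsit" has last vowel 'i'. The stems whose last vowel is 'i' (zudavlim → pizudavlim, repeglik → pirepeglik) add the prefix pi-.
The other patterns: stems whose last vowel is 'u' add -ast; stems whose last vowel is 'a' or 'e' insert -er- after the first vowel.
So dokewsit → pidokewsit.

pidokewsit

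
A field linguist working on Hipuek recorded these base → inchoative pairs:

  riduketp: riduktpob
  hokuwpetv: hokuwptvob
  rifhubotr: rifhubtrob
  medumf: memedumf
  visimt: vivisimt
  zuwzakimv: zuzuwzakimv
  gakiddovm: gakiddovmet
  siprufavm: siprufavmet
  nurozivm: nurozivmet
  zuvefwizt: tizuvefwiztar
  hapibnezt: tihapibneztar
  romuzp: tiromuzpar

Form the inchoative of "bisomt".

bibisomt

hokuwpetv and zuwzakimv both end in -v yet inflect differently (hokuwptvob, zuzuwzakimv), so the final letter is not what conditions the rule; the second-to-last letter is.
"bisomt" has second-to-last letter 'm'. The stems whose second-to-last letter is 'm' (medumf → memedumf, visimt → vivisimt, zuwzakimv → zuzuwzakimv) repeat the first consonant+vowel as a prefix.
The other patterns: stems whose second-to-last letter is 't' delete the last vowel and add -ob; stems whose second-to-last letter is 'v' add -et; stems whose second-to-last letter is 'z' add ti- … -ar around the stem.
So bisomt → bibisomt.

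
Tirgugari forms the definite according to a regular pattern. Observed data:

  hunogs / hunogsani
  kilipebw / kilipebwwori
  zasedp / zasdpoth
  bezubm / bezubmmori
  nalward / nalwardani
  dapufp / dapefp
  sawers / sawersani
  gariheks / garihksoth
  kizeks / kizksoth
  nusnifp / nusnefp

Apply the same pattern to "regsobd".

"regsobd" has second-to-last letter 'b'. The stems whose second-to-last letter is 'b' (kilipebw → kilipebwwori, bezubm → bezubmmori) double the final consonant and add -ori.
So regsobd → regsobddori.

regsobddori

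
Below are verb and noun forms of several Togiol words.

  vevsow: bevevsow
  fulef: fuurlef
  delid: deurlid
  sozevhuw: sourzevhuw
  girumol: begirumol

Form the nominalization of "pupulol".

"pupulol" has last vowel 'o'. The stems whose last vowel is 'o' (girumol → begirumol, vevsow → bevevsow) add the prefix be-.
The other pattern: stems whose last vowel is 'e', 'i' or 'u' insert -ur- after the first vowel.
So pupulol → bepupulol.

bepupulol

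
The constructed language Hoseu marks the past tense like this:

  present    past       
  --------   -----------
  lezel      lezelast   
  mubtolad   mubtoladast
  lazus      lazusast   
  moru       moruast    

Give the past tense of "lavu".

lavuast

Every pair shown (lezel → lezelast, mubtolad → mubtoladast, lazus → lazusast, …) follows the same rule: add -ast.
So lavu → lavuast.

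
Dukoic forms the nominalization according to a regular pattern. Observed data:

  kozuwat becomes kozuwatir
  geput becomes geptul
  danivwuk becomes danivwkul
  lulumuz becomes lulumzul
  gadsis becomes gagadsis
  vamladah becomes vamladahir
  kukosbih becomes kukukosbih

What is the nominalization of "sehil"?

geput and kozuwat both end in -t yet inflect differently (geptul, kozuwatir), so the final letter is not what conditions the rule; the last vowel is.
"sehil" has last vowel 'i'. The stems whose last vowel is 'i' (kukosbih → kukukosbih, gadsis → gagadsis) repeat the first consonant+vowel as a prefix.
So sehil → sesehil.

sesehil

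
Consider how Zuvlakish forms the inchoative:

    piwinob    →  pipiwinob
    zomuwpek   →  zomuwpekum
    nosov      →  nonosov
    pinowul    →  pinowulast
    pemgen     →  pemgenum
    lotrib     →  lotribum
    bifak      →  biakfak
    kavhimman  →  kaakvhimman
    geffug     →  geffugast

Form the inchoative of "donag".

doaknag

"donag" has last vowel 'a'. The stems whose last vowel is 'a' (kavhimman → kaakvhimman, bifak → biakfak) insert -ak- after the first vowel.
The other patterns: stems whose last vowel is 'o' repeat the first consonant+vowel as a prefix; stems whose last vowel is 'u' add -ast; stems whose last vowel is 'e' or 'i' add -um.
So donag → doaknag.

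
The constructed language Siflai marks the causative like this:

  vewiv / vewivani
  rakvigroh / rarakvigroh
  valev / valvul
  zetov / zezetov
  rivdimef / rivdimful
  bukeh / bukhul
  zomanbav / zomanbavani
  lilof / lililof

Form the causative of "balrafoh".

babalrafoh

lilof and rivdimef both end in -f yet inflect differently (lililof, rivdimful), so the final letter is not what conditions the rule; the last vowel is.
"balrafoh" has last vowel 'o'. The stems whose last vowel is 'o' (rakvigroh → rarakvigroh, zetov → zezetov, lilof → lililof) repeat the first consonant+vowel as a prefix.
So balrafoh → babalrafoh.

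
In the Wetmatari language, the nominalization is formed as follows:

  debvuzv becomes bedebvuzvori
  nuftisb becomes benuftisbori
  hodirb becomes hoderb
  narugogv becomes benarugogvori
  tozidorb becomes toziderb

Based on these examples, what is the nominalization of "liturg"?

literg

"liturg" has second-to-last letter 'r'. The stems whose second-to-last letter is 'r' (hodirb → hoderb, tozidorb → toziderb) change the last vowel to 'e'.
So liturg → literg.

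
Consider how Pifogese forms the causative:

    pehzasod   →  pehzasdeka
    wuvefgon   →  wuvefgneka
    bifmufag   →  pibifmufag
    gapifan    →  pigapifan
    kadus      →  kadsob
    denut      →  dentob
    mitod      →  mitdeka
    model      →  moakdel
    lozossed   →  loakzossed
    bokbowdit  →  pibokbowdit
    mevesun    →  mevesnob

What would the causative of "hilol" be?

hilleka

lozossed and mitod both end in -d yet inflect differently (loakzossed, mitdeka), so the final letter is not what conditions the rule; the last vowel is.
"hilol" has last vowel 'o'. The stems whose last vowel is 'o' (mitod → mitdeka, pehzasod → pehzasdeka, wuvefgon → wuvefgneka) delete the last vowel and add -eka.
The other patterns: stems whose last vowel is 'e' insert -ak- after the first vowel; stems whose last vowel is 'u' delete the last vowel and add -ob; stems whose last vowel is 'a' or 'i' add the prefix pi-.
So hilol → hilleka.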